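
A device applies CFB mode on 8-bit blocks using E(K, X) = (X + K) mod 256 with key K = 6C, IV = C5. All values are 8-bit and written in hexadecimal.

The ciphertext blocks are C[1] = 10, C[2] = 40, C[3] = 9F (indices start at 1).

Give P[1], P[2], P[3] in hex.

CFB decryption: P_i = C_i ⊕ E(K, C_{i−1}), with C_{0} = IV.
P[1]: E(K, C5) = 31; 10 ⊕ 31 = 21.
P[2]: E(K, 10) = 7C; 40 ⊕ 7C = 3C.
P[3]: E(K, 40) = AC; 9F ⊕ AC = 33.

P[1] = 21, P[2] = 3C, P[3] = 33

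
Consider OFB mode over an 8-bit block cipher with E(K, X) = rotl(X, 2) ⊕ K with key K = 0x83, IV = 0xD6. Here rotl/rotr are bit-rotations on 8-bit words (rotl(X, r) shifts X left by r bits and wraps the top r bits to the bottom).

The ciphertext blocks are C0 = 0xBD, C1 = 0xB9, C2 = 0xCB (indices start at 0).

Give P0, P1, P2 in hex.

P0 = 0x65, P1 = 0x59, P2 = 0xCB

OFB decryption: S_i = E(K, S_{i−1}) with S_{−1} = IV; P_i = C_i ⊕ S_i.
P0: S = E(K, 0xD6) = 0xD8; 0xBD ⊕ 0xD8 = 0x65.
P1: S = E(K, 0xD8) = 0xE0; 0xB9 ⊕ 0xE0 = 0x59.
P2: S = E(K, 0xE0) = 0x00; 0xCB ⊕ 0x00 = 0xCB.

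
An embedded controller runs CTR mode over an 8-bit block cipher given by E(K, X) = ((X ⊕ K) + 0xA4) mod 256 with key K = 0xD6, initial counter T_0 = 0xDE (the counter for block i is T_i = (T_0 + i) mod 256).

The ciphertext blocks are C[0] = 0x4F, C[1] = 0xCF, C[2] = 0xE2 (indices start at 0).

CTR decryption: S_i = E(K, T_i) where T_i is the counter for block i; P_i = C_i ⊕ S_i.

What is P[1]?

P[1] = 0x62

P[1]: T = 0xDF, S = E(K, T) = 0xAD; 0xCF ⊕ 0xAD = 0x62.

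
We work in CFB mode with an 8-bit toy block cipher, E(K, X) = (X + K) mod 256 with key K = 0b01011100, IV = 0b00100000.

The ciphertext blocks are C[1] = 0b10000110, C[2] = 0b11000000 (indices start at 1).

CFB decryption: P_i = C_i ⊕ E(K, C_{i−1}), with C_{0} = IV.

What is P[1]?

P[1]: E(K, 0b00100000) = 0b01111100; 0b10000110 ⊕ 0b01111100 = 0b11111010.

P[1] = 0b11111010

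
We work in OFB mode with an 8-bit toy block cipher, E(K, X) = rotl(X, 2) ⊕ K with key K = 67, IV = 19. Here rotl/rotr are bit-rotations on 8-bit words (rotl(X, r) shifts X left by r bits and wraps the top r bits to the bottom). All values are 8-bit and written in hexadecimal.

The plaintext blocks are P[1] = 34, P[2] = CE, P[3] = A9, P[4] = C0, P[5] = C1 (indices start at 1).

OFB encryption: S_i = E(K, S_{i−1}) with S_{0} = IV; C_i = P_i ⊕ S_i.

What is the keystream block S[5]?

56

C[1]: S = E(K, 19) = 03; 34 ⊕ 03 = 37.
C[2]: S = E(K, 03) = 6B; CE ⊕ 6B = A5.
C[3]: S = E(K, 6B) = CA; A9 ⊕ CA = 63.
C[4]: S = E(K, CA) = 4C; C0 ⊕ 4C = 8C.
C[5]: S = E(K, 4C) = 56; C1 ⊕ 56 = 97.
So S[5] = 56.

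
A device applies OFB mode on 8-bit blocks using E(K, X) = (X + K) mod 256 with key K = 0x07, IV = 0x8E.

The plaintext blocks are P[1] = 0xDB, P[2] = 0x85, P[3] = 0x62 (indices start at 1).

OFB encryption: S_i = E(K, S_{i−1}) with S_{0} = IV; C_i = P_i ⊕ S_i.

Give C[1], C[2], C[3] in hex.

C[1]: S = E(K, 0x8E) = 0x95; 0xDB ⊕ 0x95 = 0x4E.
C[2]: S = E(K, 0x95) = 0x9C; 0x85 ⊕ 0x9C = 0x19.
C[3]: S = E(K, 0x9C) = 0xA3; 0x62 ⊕ 0xA3 = 0xC1.

C[1] = 0x4E, C[2] = 0x19, C[3] = 0xC1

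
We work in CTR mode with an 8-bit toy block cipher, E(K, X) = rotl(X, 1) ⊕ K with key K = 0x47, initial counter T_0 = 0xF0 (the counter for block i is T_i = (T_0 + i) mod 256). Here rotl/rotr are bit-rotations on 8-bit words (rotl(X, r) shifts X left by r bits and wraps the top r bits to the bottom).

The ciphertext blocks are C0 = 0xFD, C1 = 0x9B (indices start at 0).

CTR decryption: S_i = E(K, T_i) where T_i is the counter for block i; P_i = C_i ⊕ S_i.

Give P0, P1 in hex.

P0: T = 0xF0, S = E(K, T) = 0xA6; 0xFD ⊕ 0xA6 = 0x5B.
P1: T = 0xF1, S = E(K, T) = 0xA4; 0x9B ⊕ 0xA4 = 0x3F.

P0 = 0x5B, P1 = 0x3F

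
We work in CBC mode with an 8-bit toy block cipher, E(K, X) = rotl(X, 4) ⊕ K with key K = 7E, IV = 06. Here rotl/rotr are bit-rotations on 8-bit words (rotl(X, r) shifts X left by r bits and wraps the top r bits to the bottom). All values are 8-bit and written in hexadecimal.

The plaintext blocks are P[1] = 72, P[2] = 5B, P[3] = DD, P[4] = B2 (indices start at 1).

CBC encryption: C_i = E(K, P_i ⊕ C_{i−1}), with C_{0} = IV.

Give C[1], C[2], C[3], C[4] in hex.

C[1] = 39, C[2] = 58, C[3] = 26, C[4] = 37

C[1]: P[1] ⊕ 06 = 74; E(K, 74) = 39.
C[2]: P[2] ⊕ 39 = 62; E(K, 62) = 58.
C[3]: P[3] ⊕ 58 = 85; E(K, 85) = 26.
C[4]: P[4] ⊕ 26 = 94; E(K, 94) = 37.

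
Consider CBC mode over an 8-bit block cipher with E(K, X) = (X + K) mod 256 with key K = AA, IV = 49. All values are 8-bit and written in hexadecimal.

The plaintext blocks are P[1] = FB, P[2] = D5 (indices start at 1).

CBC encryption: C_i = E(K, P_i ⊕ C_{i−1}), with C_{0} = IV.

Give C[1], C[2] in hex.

C[1]: P[1] ⊕ 49 = B2; E(K, B2) = 5C.
C[2]: P[2] ⊕ 5C = 89; E(K, 89) = 33.

C[1] = 5C, C[2] = 33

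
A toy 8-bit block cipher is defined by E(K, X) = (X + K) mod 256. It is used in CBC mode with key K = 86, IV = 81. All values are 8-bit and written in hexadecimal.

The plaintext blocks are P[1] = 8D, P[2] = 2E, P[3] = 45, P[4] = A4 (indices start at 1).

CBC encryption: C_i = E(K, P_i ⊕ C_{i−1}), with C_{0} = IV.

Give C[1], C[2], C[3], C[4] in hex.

C[1] = 92, C[2] = 42, C[3] = 8D, C[4] = AF

C[1]: P[1] ⊕ 81 = 0C; E(K, 0C) = 92.
C[2]: P[2] ⊕ 92 = BC; E(K, BC) = 42.
C[3]: P[3] ⊕ 42 = 07; E(K, 07) = 8D.
C[4]: P[4] ⊕ 8D = 29; E(K, 29) = AF.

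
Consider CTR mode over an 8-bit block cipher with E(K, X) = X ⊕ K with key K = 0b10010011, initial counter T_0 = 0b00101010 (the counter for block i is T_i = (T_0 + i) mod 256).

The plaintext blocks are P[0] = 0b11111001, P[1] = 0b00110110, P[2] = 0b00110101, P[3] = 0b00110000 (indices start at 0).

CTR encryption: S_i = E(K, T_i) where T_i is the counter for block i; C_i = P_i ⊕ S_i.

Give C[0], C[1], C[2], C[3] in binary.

C[0] = 0b01000000, C[1] = 0b10001110, C[2] = 0b10001010, C[3] = 0b10001110

C[0]: T = 0b00101010, S = E(K, T) = 0b10111001; 0b11111001 ⊕ 0b10111001 = 0b01000000.
C[1]: T = 0b00101011, S = E(K, T) = 0b10111000; 0b00110110 ⊕ 0b10111000 = 0b10001110.
C[2]: T = 0b00101100, S = E(K, T) = 0b10111111; 0b00110101 ⊕ 0b10111111 = 0b10001010.
C[3]: T = 0b00101101, S = E(K, T) = 0b10111110; 0b00110000 ⊕ 0b10111110 = 0b10001110.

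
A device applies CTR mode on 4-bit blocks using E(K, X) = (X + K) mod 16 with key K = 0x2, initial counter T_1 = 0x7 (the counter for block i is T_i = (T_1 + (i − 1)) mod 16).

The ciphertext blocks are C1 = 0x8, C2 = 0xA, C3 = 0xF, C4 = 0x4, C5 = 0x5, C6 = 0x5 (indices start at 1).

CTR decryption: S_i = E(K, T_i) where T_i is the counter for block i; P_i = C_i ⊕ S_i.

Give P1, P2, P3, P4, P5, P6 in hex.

P1 = 0x1, P2 = 0x0, P3 = 0x4, P4 = 0x8, P5 = 0x8, P6 = 0xB

P1: T = 0x7, S = E(K, T) = 0x9; 0x8 ⊕ 0x9 = 0x1.
P2: T = 0x8, S = E(K, T) = 0xA; 0xA ⊕ 0xA = 0x0.
P3: T = 0x9, S = E(K, T) = 0xB; 0xF ⊕ 0xB = 0x4.
P4: T = 0xA, S = E(K, T) = 0xC; 0x4 ⊕ 0xC = 0x8.
P5: T = 0xB, S = E(K, T) = 0xD; 0x5 ⊕ 0xD = 0x8.
P6: T = 0xC, S = E(K, T) = 0xE; 0x5 ⊕ 0xE = 0xB.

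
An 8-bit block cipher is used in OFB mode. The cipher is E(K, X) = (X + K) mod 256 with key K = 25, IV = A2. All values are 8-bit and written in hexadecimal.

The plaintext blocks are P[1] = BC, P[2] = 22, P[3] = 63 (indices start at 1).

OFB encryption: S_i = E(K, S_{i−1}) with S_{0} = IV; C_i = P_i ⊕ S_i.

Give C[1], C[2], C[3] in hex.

C[1]: S = E(K, A2) = C7; BC ⊕ C7 = 7B.
C[2]: S = E(K, C7) = EC; 22 ⊕ EC = CE.
C[3]: S = E(K, EC) = 11; 63 ⊕ 11 = 72.

C[1] = 7B, C[2] = CE, C[3] = 72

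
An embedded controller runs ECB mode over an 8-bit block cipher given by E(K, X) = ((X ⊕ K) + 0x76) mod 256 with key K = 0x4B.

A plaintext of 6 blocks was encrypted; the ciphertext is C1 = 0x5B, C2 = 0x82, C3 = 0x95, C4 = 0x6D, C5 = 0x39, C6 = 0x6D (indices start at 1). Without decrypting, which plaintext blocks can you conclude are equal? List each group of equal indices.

ECB encrypts each block independently with the same key, so equal ciphertext blocks imply equal plaintext blocks.
C4 = C6 = 0x6D, so P4 = P6.

P4 = P6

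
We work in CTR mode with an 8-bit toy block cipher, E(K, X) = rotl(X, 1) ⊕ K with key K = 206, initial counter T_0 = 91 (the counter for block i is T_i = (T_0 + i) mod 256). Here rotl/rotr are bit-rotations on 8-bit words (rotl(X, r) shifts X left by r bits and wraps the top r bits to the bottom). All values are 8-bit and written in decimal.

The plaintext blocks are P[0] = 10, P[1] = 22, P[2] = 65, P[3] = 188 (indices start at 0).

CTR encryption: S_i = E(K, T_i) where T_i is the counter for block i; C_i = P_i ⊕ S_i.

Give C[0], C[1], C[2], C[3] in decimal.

C[0] = 114, C[1] = 96, C[2] = 53, C[3] = 206

C[0]: T = 91, S = E(K, T) = 120; 10 ⊕ 120 = 114.
C[1]: T = 92, S = E(K, T) = 118; 22 ⊕ 118 = 96.
C[2]: T = 93, S = E(K, T) = 116; 65 ⊕ 116 = 53.
C[3]: T = 94, S = E(K, T) = 114; 188 ⊕ 114 = 206.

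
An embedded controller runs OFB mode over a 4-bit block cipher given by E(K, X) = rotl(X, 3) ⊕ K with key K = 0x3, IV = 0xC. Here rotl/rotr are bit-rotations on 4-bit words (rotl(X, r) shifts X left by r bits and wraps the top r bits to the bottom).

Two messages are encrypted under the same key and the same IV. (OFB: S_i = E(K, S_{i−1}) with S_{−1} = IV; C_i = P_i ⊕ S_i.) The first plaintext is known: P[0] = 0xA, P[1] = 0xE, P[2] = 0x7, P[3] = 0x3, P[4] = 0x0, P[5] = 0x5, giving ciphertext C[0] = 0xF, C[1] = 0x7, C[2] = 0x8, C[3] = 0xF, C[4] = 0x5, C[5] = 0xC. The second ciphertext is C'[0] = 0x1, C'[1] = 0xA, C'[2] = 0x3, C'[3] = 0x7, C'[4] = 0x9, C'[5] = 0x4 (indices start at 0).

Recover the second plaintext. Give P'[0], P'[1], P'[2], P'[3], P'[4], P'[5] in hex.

P'[0] = 0x4, P'[1] = 0x3, P'[2] = 0xC, P'[3] = 0xB, P'[4] = 0xC, P'[5] = 0xD

In OFB with a reused IV, both messages share the same keystream S_i, so C_i ⊕ C'_i = P_i ⊕ P'_i and thus P'_i = P_i ⊕ C_i ⊕ C'_i.
P'[0]: 0xA ⊕ 0xF ⊕ 0x1 = 0x4.
P'[1]: 0xE ⊕ 0x7 ⊕ 0xA = 0x3.
P'[2]: 0x7 ⊕ 0x8 ⊕ 0x3 = 0xC.
P'[3]: 0x3 ⊕ 0xF ⊕ 0x7 = 0xB.
P'[4]: 0x0 ⊕ 0x5 ⊕ 0x9 = 0xC.
P'[5]: 0x5 ⊕ 0xC ⊕ 0x4 = 0xD.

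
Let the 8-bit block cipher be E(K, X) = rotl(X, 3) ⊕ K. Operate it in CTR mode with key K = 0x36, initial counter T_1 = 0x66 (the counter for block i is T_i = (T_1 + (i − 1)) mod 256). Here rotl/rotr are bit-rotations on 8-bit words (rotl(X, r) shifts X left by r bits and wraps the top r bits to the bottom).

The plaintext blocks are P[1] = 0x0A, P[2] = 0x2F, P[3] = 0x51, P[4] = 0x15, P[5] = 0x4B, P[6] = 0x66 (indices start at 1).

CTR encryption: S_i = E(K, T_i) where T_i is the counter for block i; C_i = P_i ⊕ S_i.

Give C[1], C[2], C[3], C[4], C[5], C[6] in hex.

C[1] = 0x0F, C[2] = 0x22, C[3] = 0x24, C[4] = 0x68, C[5] = 0x2E, C[6] = 0x0B

C[1]: T = 0x66, S = E(K, T) = 0x05; 0x0A ⊕ 0x05 = 0x0F.
C[2]: T = 0x67, S = E(K, T) = 0x0D; 0x2F ⊕ 0x0D = 0x22.
C[3]: T = 0x68, S = E(K, T) = 0x75; 0x51 ⊕ 0x75 = 0x24.
C[4]: T = 0x69, S = E(K, T) = 0x7D; 0x15 ⊕ 0x7D = 0x68.
C[5]: T = 0x6A, S = E(K, T) = 0x65; 0x4B ⊕ 0x65 = 0x2E.
C[6]: T = 0x6B, S = E(K, T) = 0x6D; 0x66 ⊕ 0x6D = 0x0B.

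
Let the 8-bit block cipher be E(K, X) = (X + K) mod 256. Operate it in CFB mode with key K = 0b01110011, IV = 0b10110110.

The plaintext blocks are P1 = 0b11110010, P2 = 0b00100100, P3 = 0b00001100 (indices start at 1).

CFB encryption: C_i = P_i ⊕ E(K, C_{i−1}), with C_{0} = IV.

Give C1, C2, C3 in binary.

C1 = 0b11011011, C2 = 0b01101010, C3 = 0b11010001

C1: E(K, 0b10110110) = 0b00101001; 0b11110010 ⊕ 0b00101001 = 0b11011011.
C2: E(K, 0b11011011) = 0b01001110; 0b00100100 ⊕ 0b01001110 = 0b01101010.
C3: E(K, 0b01101010) = 0b11011101; 0b00001100 ⊕ 0b11011101 = 0b11010001.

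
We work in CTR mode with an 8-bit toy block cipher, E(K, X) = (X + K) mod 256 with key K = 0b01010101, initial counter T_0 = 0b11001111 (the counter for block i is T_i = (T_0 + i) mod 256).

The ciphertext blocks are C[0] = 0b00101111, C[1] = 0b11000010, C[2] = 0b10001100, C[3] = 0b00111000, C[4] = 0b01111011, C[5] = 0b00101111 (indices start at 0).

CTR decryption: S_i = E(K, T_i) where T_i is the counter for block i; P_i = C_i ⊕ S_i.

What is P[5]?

P[5] = 0b00000110

P[5]: T = 0b11010100, S = E(K, T) = 0b00101001; 0b00101111 ⊕ 0b00101001 = 0b00000110.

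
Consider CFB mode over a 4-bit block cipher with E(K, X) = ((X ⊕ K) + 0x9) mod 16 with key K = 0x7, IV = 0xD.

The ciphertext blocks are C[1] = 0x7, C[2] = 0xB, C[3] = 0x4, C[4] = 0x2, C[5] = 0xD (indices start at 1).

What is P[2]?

CFB decryption: P_i = C_i ⊕ E(K, C_{i−1}), with C_{0} = IV.
P[2]: E(K, 0x7) = 0x9; 0xB ⊕ 0x9 = 0x2.

P[2] = 0x2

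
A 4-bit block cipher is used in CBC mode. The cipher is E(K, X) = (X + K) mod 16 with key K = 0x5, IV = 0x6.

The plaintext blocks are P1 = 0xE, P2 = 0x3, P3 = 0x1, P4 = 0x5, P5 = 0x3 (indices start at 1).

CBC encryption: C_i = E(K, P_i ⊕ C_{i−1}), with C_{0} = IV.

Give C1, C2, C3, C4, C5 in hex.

C1: P1 ⊕ 0x6 = 0x8; E(K, 0x8) = 0xD.
C2: P2 ⊕ 0xD = 0xE; E(K, 0xE) = 0x3.
C3: P3 ⊕ 0x3 = 0x2; E(K, 0x2) = 0x7.
C4: P4 ⊕ 0x7 = 0x2; E(K, 0x2) = 0x7.
C5: P5 ⊕ 0x7 = 0x4; E(K, 0x4) = 0x9.

C1 = 0xD, C2 = 0x3, C3 = 0x7, C4 = 0x7, C5 = 0x9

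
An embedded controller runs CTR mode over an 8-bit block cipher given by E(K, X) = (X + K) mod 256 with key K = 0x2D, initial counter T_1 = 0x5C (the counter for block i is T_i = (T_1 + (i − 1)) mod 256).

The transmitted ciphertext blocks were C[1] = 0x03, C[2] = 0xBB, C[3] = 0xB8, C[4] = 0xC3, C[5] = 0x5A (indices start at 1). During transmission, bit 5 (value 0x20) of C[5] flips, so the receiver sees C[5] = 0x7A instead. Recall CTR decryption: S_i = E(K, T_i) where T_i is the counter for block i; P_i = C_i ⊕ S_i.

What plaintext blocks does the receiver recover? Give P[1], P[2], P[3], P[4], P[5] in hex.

Only C[5] changed, to 0x7A. In CTR, a change in C_i flips the same bit in P_i only; the keystream is unaffected. Decrypting the received ciphertext:
P[1]: T = 0x5C, S = E(K, T) = 0x89; 0x03 ⊕ 0x89 = 0x8A.
P[2]: T = 0x5D, S = E(K, T) = 0x8A; 0xBB ⊕ 0x8A = 0x31.
P[3]: T = 0x5E, S = E(K, T) = 0x8B; 0xB8 ⊕ 0x8B = 0x33.
P[4]: T = 0x5F, S = E(K, T) = 0x8C; 0xC3 ⊕ 0x8C = 0x4F.
P[5]: T = 0x60, S = E(K, T) = 0x8D; 0x7A ⊕ 0x8D = 0xF7.
Blocks that differ from the original plaintext: P[5].

P[1] = 0x8A, P[2] = 0x31, P[3] = 0x33, P[4] = 0x4F, P[5] = 0xF7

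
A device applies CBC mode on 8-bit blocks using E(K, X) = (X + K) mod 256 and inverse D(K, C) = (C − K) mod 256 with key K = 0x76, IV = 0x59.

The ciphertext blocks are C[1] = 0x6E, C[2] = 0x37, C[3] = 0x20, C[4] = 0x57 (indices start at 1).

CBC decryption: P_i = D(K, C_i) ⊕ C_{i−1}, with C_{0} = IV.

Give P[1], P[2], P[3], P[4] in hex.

P[1]: D(K, 0x6E) = 0xF8; 0xF8 ⊕ 0x59 = 0xA1.
P[2]: D(K, 0x37) = 0xC1; 0xC1 ⊕ 0x6E = 0xAF.
P[3]: D(K, 0x20) = 0xAA; 0xAA ⊕ 0x37 = 0x9D.
P[4]: D(K, 0x57) = 0xE1; 0xE1 ⊕ 0x20 = 0xC1.

P[1] = 0xA1, P[2] = 0xAF, P[3] = 0x9D, P[4] = 0xC1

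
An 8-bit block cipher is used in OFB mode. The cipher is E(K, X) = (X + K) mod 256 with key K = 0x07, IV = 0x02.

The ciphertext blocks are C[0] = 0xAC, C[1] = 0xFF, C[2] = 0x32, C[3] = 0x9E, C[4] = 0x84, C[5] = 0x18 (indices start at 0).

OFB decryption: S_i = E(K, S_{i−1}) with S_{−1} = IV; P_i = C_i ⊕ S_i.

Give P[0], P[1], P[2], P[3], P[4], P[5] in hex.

P[0] = 0xA5, P[1] = 0xEF, P[2] = 0x25, P[3] = 0x80, P[4] = 0xA1, P[5] = 0x34

P[0]: S = E(K, 0x02) = 0x09; 0xAC ⊕ 0x09 = 0xA5.
P[1]: S = E(K, 0x09) = 0x10; 0xFF ⊕ 0x10 = 0xEF.
P[2]: S = E(K, 0x10) = 0x17; 0x32 ⊕ 0x17 = 0x25.
P[3]: S = E(K, 0x17) = 0x1E; 0x9E ⊕ 0x1E = 0x80.
P[4]: S = E(K, 0x1E) = 0x25; 0x84 ⊕ 0x25 = 0xA1.
P[5]: S = E(K, 0x25) = 0x2C; 0x18 ⊕ 0x2C = 0x34.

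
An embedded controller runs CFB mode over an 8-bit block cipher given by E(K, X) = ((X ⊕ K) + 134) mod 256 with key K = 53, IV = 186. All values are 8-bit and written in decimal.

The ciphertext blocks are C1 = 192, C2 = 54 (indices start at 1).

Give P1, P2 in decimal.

CFB decryption: P_i = C_i ⊕ E(K, C_{i−1}), with C_{0} = IV.
P1: E(K, 186) = 21; 192 ⊕ 21 = 213.
P2: E(K, 192) = 123; 54 ⊕ 123 = 77.

P1 = 213, P2 = 77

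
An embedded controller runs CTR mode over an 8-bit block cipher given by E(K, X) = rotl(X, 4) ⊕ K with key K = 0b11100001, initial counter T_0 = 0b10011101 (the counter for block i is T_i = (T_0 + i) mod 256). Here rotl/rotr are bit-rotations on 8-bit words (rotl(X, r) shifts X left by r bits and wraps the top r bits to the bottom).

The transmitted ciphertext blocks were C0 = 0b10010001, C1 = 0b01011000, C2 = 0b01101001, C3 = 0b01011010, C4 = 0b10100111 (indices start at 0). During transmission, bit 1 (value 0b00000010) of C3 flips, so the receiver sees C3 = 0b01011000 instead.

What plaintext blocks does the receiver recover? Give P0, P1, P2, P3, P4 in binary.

CTR decryption: S_i = E(K, T_i) where T_i is the counter for block i; P_i = C_i ⊕ S_i.
Only C3 changed, to 0b01011000. In CTR, a change in C_i flips the same bit in P_i only; the keystream is unaffected. Decrypting the received ciphertext:
P0: T = 0b10011101, S = E(K, T) = 0b00111000; 0b10010001 ⊕ 0b00111000 = 0b10101001.
P1: T = 0b10011110, S = E(K, T) = 0b00001000; 0b01011000 ⊕ 0b00001000 = 0b01010000.
P2: T = 0b10011111, S = E(K, T) = 0b00011000; 0b01101001 ⊕ 0b00011000 = 0b01110001.
P3: T = 0b10100000, S = E(K, T) = 0b11101011; 0b01011000 ⊕ 0b11101011 = 0b10110011.
P4: T = 0b10100001, S = E(K, T) = 0b11111011; 0b10100111 ⊕ 0b11111011 = 0b01011100.
Blocks that differ from the original plaintext: P3.

P0 = 0b10101001, P1 = 0b01010000, P2 = 0b01110001, P3 = 0b10110011, P4 = 0b01011100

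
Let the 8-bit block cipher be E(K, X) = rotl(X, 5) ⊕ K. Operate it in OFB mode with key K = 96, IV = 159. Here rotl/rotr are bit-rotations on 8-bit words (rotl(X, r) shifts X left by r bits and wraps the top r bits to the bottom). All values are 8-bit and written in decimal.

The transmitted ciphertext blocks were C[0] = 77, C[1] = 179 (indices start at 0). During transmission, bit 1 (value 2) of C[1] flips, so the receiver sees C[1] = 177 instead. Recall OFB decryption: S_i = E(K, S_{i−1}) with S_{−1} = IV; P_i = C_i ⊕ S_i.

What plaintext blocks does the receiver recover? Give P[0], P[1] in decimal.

Only C[1] changed, to 177. In OFB, a change in C_i flips the same bit in P_i only; the keystream is unaffected. Decrypting the received ciphertext:
P[0]: S = E(K, 159) = 147; 77 ⊕ 147 = 222.
P[1]: S = E(K, 147) = 18; 177 ⊕ 18 = 163.
Blocks that differ from the original plaintext: P[1].

P[0] = 222, P[1] = 163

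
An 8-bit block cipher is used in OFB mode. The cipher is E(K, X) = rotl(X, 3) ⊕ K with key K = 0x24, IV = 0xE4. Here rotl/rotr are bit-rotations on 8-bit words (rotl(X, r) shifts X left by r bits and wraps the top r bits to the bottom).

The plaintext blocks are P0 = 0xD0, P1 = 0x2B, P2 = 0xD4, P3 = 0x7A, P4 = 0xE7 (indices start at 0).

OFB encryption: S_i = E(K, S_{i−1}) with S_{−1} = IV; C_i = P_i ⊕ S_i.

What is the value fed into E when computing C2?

C0: S = E(K, 0xE4) = 0x03; 0xD0 ⊕ 0x03 = 0xD3.
C1: S = E(K, 0x03) = 0x3C; 0x2B ⊕ 0x3C = 0x17.
C2: S = E(K, 0x3C) = 0xC5; 0xD4 ⊕ 0xC5 = 0x11.
So the input to E for block 2 is 0x3C.

0x3C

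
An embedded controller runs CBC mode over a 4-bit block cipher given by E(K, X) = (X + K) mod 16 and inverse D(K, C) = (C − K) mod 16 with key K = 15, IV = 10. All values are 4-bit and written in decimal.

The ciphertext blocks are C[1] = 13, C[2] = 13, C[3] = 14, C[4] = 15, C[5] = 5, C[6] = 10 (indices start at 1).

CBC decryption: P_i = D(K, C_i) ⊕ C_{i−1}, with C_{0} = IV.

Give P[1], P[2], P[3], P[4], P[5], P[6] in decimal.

P[1] = 4, P[2] = 3, P[3] = 2, P[4] = 14, P[5] = 9, P[6] = 14

P[1]: D(K, 13) = 14; 14 ⊕ 10 = 4.
P[2]: D(K, 13) = 14; 14 ⊕ 13 = 3.
P[3]: D(K, 14) = 15; 15 ⊕ 13 = 2.
P[4]: D(K, 15) = 0; 0 ⊕ 14 = 14.
P[5]: D(K, 5) = 6; 6 ⊕ 15 = 9.
P[6]: D(K, 10) = 11; 11 ⊕ 5 = 14.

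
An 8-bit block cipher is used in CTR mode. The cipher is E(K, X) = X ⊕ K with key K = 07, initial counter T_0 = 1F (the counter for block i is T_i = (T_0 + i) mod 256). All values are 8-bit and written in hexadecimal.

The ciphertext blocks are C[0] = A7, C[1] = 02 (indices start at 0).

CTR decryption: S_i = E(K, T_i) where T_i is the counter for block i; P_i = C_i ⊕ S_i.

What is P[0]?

P[0] = BF

P[0]: T = 1F, S = E(K, T) = 18; A7 ⊕ 18 = BF.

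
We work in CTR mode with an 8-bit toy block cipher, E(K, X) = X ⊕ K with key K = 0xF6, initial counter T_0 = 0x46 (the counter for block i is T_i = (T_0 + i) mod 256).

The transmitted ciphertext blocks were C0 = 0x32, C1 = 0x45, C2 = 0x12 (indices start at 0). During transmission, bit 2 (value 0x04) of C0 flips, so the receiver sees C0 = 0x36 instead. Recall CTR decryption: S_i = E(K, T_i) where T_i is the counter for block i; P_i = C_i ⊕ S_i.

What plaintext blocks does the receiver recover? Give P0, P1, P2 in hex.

Only C0 changed, to 0x36. In CTR, a change in C_i flips the same bit in P_i only; the keystream is unaffected. Decrypting the received ciphertext:
P0: T = 0x46, S = E(K, T) = 0xB0; 0x36 ⊕ 0xB0 = 0x86.
P1: T = 0x47, S = E(K, T) = 0xB1; 0x45 ⊕ 0xB1 = 0xF4.
P2: T = 0x48, S = E(K, T) = 0xBE; 0x12 ⊕ 0xBE = 0xAC.
Blocks that differ from the original plaintext: P0.

P0 = 0x86, P1 = 0xF4, P2 = 0xAC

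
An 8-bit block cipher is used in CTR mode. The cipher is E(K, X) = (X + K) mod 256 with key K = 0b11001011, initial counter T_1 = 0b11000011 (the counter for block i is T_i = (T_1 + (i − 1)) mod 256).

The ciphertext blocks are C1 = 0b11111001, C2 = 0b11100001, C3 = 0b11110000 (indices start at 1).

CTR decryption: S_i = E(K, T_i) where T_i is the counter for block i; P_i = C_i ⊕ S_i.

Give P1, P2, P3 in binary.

P1: T = 0b11000011, S = E(K, T) = 0b10001110; 0b11111001 ⊕ 0b10001110 = 0b01110111.
P2: T = 0b11000100, S = E(K, T) = 0b10001111; 0b11100001 ⊕ 0b10001111 = 0b01101110.
P3: T = 0b11000101, S = E(K, T) = 0b10010000; 0b11110000 ⊕ 0b10010000 = 0b01100000.

P1 = 0b01110111, P2 = 0b01101110, P3 = 0b01100000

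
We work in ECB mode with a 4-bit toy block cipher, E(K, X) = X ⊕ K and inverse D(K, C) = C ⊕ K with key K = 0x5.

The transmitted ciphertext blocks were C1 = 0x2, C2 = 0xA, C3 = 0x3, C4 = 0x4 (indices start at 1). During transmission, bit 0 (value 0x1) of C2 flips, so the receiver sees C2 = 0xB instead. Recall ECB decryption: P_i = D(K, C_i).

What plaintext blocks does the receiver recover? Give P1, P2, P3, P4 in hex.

Only C2 changed, to 0xB. In ECB, a change in C_i affects only P_i. Decrypting the received ciphertext:
P1: D(K, 0x2) = 0x7.
P2: D(K, 0xB) = 0xE.
P3: D(K, 0x3) = 0x6.
P4: D(K, 0x4) = 0x1.
Blocks that differ from the original plaintext: P2.

P1 = 0x7, P2 = 0xE, P3 = 0x6, P4 = 0x1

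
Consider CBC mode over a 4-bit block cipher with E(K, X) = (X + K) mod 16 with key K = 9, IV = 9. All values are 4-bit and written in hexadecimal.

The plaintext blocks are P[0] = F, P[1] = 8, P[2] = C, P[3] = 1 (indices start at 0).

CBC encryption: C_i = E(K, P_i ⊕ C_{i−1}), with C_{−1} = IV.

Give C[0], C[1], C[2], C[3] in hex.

C[0] = F, C[1] = 0, C[2] = 5, C[3] = D

C[0]: P[0] ⊕ 9 = 6; E(K, 6) = F.
C[1]: P[1] ⊕ F = 7; E(K, 7) = 0.
C[2]: P[2] ⊕ 0 = C; E(K, C) = 5.
C[3]: P[3] ⊕ 5 = 4; E(K, 4) = D.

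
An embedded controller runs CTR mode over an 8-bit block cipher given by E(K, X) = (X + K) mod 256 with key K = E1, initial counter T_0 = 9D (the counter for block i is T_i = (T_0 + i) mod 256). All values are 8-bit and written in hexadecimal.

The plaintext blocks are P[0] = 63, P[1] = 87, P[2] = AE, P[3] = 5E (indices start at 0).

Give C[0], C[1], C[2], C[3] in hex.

CTR encryption: S_i = E(K, T_i) where T_i is the counter for block i; C_i = P_i ⊕ S_i.
C[0]: T = 9D, S = E(K, T) = 7E; 63 ⊕ 7E = 1D.
C[1]: T = 9E, S = E(K, T) = 7F; 87 ⊕ 7F = F8.
C[2]: T = 9F, S = E(K, T) = 80; AE ⊕ 80 = 2E.
C[3]: T = A0, S = E(K, T) = 81; 5E ⊕ 81 = DF.

C[0] = 1D, C[1] = F8, C[2] = 2E, C[3] = DF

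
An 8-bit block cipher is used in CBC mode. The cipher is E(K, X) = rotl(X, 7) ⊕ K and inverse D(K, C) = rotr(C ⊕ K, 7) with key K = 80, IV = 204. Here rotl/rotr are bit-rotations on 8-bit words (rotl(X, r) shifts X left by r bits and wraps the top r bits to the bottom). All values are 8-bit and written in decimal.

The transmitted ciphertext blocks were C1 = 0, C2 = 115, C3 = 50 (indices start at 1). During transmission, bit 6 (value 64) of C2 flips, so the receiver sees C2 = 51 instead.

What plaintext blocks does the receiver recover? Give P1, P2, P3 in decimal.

CBC decryption: P_i = D(K, C_i) ⊕ C_{i−1}, with C_{0} = IV.
Only C2 changed, to 51. In CBC, a change in C_i garbles P_i and flips the same bit in P_{i+1}. Decrypting the received ciphertext:
P1: D(K, 0) = 160; 160 ⊕ 204 = 108.
P2: D(K, 51) = 198; 198 ⊕ 0 = 198.
P3: D(K, 50) = 196; 196 ⊕ 51 = 247.
Blocks that differ from the original plaintext: P2, P3.

P1 = 108, P2 = 198, P3 = 247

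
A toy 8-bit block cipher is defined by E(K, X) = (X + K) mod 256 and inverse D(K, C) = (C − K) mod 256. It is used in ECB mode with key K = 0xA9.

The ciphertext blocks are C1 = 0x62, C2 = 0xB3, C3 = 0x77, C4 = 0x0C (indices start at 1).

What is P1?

ECB decryption: P_i = D(K, C_i).
P1: D(K, 0x62) = 0xB9.

P1 = 0xB9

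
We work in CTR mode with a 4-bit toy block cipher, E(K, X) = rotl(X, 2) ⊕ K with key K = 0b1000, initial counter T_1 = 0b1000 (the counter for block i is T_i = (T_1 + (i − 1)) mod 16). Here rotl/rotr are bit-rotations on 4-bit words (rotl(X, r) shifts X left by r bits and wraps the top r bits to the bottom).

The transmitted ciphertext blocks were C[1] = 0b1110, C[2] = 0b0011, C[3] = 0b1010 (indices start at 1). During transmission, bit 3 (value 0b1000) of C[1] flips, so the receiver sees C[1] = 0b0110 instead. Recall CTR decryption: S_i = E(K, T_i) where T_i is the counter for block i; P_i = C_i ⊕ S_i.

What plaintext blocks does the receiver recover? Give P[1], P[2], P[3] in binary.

Only C[1] changed, to 0b0110. In CTR, a change in C_i flips the same bit in P_i only; the keystream is unaffected. Decrypting the received ciphertext:
P[1]: T = 0b1000, S = E(K, T) = 0b1010; 0b0110 ⊕ 0b1010 = 0b1100.
P[2]: T = 0b1001, S = E(K, T) = 0b1110; 0b0011 ⊕ 0b1110 = 0b1101.
P[3]: T = 0b1010, S = E(K, T) = 0b0010; 0b1010 ⊕ 0b0010 = 0b1000.
Blocks that differ from the original plaintext: P[1].

P[1] = 0b1100, P[2] = 0b1101, P[3] = 0b1000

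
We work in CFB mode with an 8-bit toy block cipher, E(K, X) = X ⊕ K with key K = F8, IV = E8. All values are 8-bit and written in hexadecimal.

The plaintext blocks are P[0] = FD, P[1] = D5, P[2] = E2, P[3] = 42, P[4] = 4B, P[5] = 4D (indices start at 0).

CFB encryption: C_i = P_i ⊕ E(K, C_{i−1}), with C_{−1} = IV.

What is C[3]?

C[0]: E(K, E8) = 10; FD ⊕ 10 = ED.
C[1]: E(K, ED) = 15; D5 ⊕ 15 = C0.
C[2]: E(K, C0) = 38; E2 ⊕ 38 = DA.
C[3]: E(K, DA) = 22; 42 ⊕ 22 = 60.

C[3] = 60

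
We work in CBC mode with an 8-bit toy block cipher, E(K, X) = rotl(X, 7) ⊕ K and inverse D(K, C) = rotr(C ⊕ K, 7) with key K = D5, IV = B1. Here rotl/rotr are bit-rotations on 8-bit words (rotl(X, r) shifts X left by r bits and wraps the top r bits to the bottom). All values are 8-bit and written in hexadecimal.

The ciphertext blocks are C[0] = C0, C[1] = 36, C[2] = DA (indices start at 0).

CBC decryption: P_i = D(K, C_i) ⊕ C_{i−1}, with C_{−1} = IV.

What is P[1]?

P[1] = 07

P[1]: D(K, 36) = C7; C7 ⊕ C0 = 07.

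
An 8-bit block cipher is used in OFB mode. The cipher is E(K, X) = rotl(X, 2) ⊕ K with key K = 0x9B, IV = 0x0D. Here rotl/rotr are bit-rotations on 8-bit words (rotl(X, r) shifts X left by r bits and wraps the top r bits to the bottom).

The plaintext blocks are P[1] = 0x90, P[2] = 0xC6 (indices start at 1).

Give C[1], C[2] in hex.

C[1] = 0x3F, C[2] = 0xE3

OFB encryption: S_i = E(K, S_{i−1}) with S_{0} = IV; C_i = P_i ⊕ S_i.
C[1]: S = E(K, 0x0D) = 0xAF; 0x90 ⊕ 0xAF = 0x3F.
C[2]: S = E(K, 0xAF) = 0x25; 0xC6 ⊕ 0x25 = 0xE3.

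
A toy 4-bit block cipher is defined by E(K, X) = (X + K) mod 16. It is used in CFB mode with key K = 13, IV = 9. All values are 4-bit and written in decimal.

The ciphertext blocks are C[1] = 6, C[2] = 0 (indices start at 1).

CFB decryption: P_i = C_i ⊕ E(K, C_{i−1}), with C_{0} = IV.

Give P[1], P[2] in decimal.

P[1] = 0, P[2] = 3

P[1]: E(K, 9) = 6; 6 ⊕ 6 = 0.
P[2]: E(K, 6) = 3; 0 ⊕ 3 = 3.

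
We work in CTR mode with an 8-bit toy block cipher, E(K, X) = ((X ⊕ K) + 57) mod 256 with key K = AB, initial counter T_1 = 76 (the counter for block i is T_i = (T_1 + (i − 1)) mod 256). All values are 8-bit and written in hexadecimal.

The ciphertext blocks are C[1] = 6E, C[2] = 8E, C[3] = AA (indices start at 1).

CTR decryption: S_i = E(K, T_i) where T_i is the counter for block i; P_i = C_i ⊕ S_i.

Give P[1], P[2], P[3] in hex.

P[1] = 5A, P[2] = BD, P[3] = 80

P[1]: T = 76, S = E(K, T) = 34; 6E ⊕ 34 = 5A.
P[2]: T = 77, S = E(K, T) = 33; 8E ⊕ 33 = BD.
P[3]: T = 78, S = E(K, T) = 2A; AA ⊕ 2A = 80.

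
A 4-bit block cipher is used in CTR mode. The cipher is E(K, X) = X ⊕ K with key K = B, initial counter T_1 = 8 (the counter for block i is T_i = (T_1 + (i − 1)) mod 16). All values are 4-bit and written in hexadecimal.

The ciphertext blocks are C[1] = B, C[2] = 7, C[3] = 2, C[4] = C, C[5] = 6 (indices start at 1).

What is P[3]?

P[3] = 3

CTR decryption: S_i = E(K, T_i) where T_i is the counter for block i; P_i = C_i ⊕ S_i.
P[3]: T = A, S = E(K, T) = 1; 2 ⊕ 1 = 3.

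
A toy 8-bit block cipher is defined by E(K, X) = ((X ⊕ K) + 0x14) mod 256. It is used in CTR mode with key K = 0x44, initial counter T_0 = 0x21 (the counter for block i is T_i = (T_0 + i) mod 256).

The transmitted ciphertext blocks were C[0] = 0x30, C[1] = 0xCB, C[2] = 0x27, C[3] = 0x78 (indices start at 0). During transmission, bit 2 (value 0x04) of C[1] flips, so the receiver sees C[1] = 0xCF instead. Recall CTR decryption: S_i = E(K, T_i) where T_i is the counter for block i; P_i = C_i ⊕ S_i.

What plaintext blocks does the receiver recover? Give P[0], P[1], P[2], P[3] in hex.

Only C[1] changed, to 0xCF. In CTR, a change in C_i flips the same bit in P_i only; the keystream is unaffected. Decrypting the received ciphertext:
P[0]: T = 0x21, S = E(K, T) = 0x79; 0x30 ⊕ 0x79 = 0x49.
P[1]: T = 0x22, S = E(K, T) = 0x7A; 0xCF ⊕ 0x7A = 0xB5.
P[2]: T = 0x23, S = E(K, T) = 0x7B; 0x27 ⊕ 0x7B = 0x5C.
P[3]: T = 0x24, S = E(K, T) = 0x74; 0x78 ⊕ 0x74 = 0x0C.
Blocks that differ from the original plaintext: P[1].

P[0] = 0x49, P[1] = 0xB5, P[2] = 0x5C, P[3] = 0x0C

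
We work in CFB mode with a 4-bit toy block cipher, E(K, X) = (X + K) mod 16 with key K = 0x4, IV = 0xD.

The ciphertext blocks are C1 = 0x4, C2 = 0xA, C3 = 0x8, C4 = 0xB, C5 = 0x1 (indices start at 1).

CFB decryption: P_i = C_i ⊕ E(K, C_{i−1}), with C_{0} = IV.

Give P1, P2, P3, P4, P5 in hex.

P1 = 0x5, P2 = 0x2, P3 = 0x6, P4 = 0x7, P5 = 0xE

P1: E(K, 0xD) = 0x1; 0x4 ⊕ 0x1 = 0x5.
P2: E(K, 0x4) = 0x8; 0xA ⊕ 0x8 = 0x2.
P3: E(K, 0xA) = 0xE; 0x8 ⊕ 0xE = 0x6.
P4: E(K, 0x8) = 0xC; 0xB ⊕ 0xC = 0x7.
P5: E(K, 0xB) = 0xF; 0x1 ⊕ 0xF = 0xE.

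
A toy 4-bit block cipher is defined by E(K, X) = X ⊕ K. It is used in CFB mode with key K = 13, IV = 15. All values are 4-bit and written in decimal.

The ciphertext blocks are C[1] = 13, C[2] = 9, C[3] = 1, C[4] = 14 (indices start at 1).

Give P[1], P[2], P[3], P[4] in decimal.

P[1] = 15, P[2] = 9, P[3] = 5, P[4] = 2

CFB decryption: P_i = C_i ⊕ E(K, C_{i−1}), with C_{0} = IV.
P[1]: E(K, 15) = 2; 13 ⊕ 2 = 15.
P[2]: E(K, 13) = 0; 9 ⊕ 0 = 9.
P[3]: E(K, 9) = 4; 1 ⊕ 4 = 5.
P[4]: E(K, 1) = 12; 14 ⊕ 12 = 2.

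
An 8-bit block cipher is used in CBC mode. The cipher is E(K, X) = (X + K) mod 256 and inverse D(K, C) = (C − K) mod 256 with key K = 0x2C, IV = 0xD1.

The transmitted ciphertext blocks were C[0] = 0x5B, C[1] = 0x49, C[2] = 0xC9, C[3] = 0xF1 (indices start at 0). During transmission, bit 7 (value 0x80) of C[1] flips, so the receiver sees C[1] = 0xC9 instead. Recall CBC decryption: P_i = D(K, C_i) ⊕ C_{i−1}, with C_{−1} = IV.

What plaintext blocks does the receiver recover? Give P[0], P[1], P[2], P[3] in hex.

Only C[1] changed, to 0xC9. In CBC, a change in C_i garbles P_i and flips the same bit in P_{i+1}. Decrypting the received ciphertext:
P[0]: D(K, 0x5B) = 0x2F; 0x2F ⊕ 0xD1 = 0xFE.
P[1]: D(K, 0xC9) = 0x9D; 0x9D ⊕ 0x5B = 0xC6.
P[2]: D(K, 0xC9) = 0x9D; 0x9D ⊕ 0xC9 = 0x54.
P[3]: D(K, 0xF1) = 0xC5; 0xC5 ⊕ 0xC9 = 0x0C.
Blocks that differ from the original plaintext: P[1], P[2].

P[0] = 0xFE, P[1] = 0xC6, P[2] = 0x54, P[3] = 0x0C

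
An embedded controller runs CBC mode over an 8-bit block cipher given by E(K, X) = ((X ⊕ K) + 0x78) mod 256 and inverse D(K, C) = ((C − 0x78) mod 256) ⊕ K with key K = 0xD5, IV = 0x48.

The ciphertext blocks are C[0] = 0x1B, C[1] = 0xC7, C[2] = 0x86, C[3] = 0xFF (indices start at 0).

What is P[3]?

P[3] = 0xD4

CBC decryption: P_i = D(K, C_i) ⊕ C_{i−1}, with C_{−1} = IV.
P[3]: D(K, 0xFF) = 0x52; 0x52 ⊕ 0x86 = 0xD4.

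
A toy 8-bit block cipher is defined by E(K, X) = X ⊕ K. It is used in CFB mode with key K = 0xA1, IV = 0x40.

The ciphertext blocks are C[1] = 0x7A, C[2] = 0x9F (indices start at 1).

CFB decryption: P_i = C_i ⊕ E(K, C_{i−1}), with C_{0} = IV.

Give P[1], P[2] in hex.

P[1]: E(K, 0x40) = 0xE1; 0x7A ⊕ 0xE1 = 0x9B.
P[2]: E(K, 0x7A) = 0xDB; 0x9F ⊕ 0xDB = 0x44.

P[1] = 0x9B, P[2] = 0x44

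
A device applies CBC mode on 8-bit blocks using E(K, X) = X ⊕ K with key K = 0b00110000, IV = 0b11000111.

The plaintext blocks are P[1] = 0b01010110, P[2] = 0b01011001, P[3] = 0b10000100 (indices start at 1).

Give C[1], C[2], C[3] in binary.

CBC encryption: C_i = E(K, P_i ⊕ C_{i−1}), with C_{0} = IV.
C[1]: P[1] ⊕ 0b11000111 = 0b10010001; E(K, 0b10010001) = 0b10100001.
C[2]: P[2] ⊕ 0b10100001 = 0b11111000; E(K, 0b11111000) = 0b11001000.
C[3]: P[3] ⊕ 0b11001000 = 0b01001100; E(K, 0b01001100) = 0b01111100.

C[1] = 0b10100001, C[2] = 0b11001000, C[3] = 0b01111100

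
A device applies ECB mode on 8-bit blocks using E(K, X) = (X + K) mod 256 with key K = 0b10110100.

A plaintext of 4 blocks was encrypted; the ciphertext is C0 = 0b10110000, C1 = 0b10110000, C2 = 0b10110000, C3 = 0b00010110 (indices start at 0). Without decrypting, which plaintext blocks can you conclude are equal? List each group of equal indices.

P0 = P1 = P2

ECB encrypts each block independently with the same key, so equal ciphertext blocks imply equal plaintext blocks.
C0 = C1 = C2 = 0b10110000, so P0 = P1 = P2.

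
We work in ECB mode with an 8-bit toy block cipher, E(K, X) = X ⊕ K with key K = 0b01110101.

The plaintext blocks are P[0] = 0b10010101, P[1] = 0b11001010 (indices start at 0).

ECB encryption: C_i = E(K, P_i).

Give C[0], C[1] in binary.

C[0]: E(K, 0b10010101) = 0b11100000.
C[1]: E(K, 0b11001010) = 0b10111111.

C[0] = 0b11100000, C[1] = 0b10111111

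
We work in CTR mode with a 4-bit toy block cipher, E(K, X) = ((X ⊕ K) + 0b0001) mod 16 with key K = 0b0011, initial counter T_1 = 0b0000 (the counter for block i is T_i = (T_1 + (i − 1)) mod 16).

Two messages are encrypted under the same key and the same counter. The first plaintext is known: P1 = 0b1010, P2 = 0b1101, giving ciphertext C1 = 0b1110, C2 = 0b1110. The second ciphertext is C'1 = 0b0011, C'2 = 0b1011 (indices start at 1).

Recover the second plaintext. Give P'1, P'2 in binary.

P'1 = 0b0111, P'2 = 0b1000

In CTR with a reused counter, both messages share the same keystream S_i, so C_i ⊕ C'_i = P_i ⊕ P'_i and thus P'_i = P_i ⊕ C_i ⊕ C'_i.
P'1: 0b1010 ⊕ 0b1110 ⊕ 0b0011 = 0b0111.
P'2: 0b1101 ⊕ 0b1110 ⊕ 0b1011 = 0b1000.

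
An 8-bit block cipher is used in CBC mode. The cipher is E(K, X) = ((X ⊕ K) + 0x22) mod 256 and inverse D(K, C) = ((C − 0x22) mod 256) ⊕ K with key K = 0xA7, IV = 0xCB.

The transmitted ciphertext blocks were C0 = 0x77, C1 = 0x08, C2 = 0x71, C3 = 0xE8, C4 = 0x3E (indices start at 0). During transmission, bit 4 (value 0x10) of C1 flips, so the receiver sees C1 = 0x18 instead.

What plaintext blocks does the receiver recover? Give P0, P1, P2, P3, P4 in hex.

P0 = 0x39, P1 = 0x26, P2 = 0xF0, P3 = 0x10, P4 = 0x53

CBC decryption: P_i = D(K, C_i) ⊕ C_{i−1}, with C_{−1} = IV.
Only C1 changed, to 0x18. In CBC, a change in C_i garbles P_i and flips the same bit in P_{i+1}. Decrypting the received ciphertext:
P0: D(K, 0x77) = 0xF2; 0xF2 ⊕ 0xCB = 0x39.
P1: D(K, 0x18) = 0x51; 0x51 ⊕ 0x77 = 0x26.
P2: D(K, 0x71) = 0xE8; 0xE8 ⊕ 0x18 = 0xF0.
P3: D(K, 0xE8) = 0x61; 0x61 ⊕ 0x71 = 0x10.
P4: D(K, 0x3E) = 0xBB; 0xBB ⊕ 0xE8 = 0x53.
Blocks that differ from the original plaintext: P1, P2.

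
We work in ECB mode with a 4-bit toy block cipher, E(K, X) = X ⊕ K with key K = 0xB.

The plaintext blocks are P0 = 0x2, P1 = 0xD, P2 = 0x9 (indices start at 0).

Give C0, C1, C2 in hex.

C0 = 0x9, C1 = 0x6, C2 = 0x2

ECB encryption: C_i = E(K, P_i).
C0: E(K, 0x2) = 0x9.
C1: E(K, 0xD) = 0x6.
C2: E(K, 0x9) = 0x2.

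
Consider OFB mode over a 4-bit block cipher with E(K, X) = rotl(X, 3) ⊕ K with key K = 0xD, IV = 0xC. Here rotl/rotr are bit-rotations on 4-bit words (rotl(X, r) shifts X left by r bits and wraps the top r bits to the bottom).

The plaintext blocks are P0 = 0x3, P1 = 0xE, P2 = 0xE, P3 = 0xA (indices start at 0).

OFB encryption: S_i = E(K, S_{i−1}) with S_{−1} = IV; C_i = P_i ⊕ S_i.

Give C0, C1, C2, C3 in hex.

C0 = 0x8, C1 = 0xE, C2 = 0x3, C3 = 0x9

C0: S = E(K, 0xC) = 0xB; 0x3 ⊕ 0xB = 0x8.
C1: S = E(K, 0xB) = 0x0; 0xE ⊕ 0x0 = 0xE.
C2: S = E(K, 0x0) = 0xD; 0xE ⊕ 0xD = 0x3.
C3: S = E(K, 0xD) = 0x3; 0xA ⊕ 0x3 = 0x9.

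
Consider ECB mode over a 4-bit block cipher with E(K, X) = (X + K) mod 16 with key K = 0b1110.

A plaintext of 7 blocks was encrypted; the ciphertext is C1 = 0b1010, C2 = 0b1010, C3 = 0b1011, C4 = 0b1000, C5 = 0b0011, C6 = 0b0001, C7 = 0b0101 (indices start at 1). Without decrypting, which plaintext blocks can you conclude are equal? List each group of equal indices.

P1 = P2

ECB encrypts each block independently with the same key, so equal ciphertext blocks imply equal plaintext blocks.
C1 = C2 = 0b1010, so P1 = P2.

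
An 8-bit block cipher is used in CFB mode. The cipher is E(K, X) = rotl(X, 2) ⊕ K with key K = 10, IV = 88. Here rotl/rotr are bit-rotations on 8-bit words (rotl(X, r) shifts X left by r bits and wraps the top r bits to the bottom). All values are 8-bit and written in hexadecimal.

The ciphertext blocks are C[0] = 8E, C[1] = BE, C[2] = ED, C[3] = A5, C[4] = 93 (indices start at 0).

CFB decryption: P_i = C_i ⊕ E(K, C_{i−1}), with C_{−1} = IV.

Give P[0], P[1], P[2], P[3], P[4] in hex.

P[0]: E(K, 88) = 32; 8E ⊕ 32 = BC.
P[1]: E(K, 8E) = 2A; BE ⊕ 2A = 94.
P[2]: E(K, BE) = EA; ED ⊕ EA = 07.
P[3]: E(K, ED) = A7; A5 ⊕ A7 = 02.
P[4]: E(K, A5) = 86; 93 ⊕ 86 = 15.

P[0] = BC, P[1] = 94, P[2] = 07, P[3] = 02, P[4] = 15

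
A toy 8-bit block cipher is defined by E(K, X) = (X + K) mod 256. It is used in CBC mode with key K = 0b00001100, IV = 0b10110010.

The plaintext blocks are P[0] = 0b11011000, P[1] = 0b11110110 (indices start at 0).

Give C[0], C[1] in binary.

C[0] = 0b01110110, C[1] = 0b10001100

CBC encryption: C_i = E(K, P_i ⊕ C_{i−1}), with C_{−1} = IV.
C[0]: P[0] ⊕ 0b10110010 = 0b01101010; E(K, 0b01101010) = 0b01110110.
C[1]: P[1] ⊕ 0b01110110 = 0b10000000; E(K, 0b10000000) = 0b10001100.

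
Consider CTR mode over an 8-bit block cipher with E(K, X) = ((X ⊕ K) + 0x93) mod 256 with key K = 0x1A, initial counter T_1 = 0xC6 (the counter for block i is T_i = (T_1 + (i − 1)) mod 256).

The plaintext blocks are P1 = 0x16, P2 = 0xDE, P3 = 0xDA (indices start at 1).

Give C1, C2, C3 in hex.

CTR encryption: S_i = E(K, T_i) where T_i is the counter for block i; C_i = P_i ⊕ S_i.
C1: T = 0xC6, S = E(K, T) = 0x6F; 0x16 ⊕ 0x6F = 0x79.
C2: T = 0xC7, S = E(K, T) = 0x70; 0xDE ⊕ 0x70 = 0xAE.
C3: T = 0xC8, S = E(K, T) = 0x65; 0xDA ⊕ 0x65 = 0xBF.

C1 = 0x79, C2 = 0xAE, C3 = 0xBF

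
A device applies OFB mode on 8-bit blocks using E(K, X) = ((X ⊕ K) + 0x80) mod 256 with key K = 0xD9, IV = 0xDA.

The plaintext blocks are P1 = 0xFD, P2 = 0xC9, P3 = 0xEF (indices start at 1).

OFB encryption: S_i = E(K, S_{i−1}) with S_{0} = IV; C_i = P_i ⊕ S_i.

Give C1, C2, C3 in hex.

C1 = 0x7E, C2 = 0x13, C3 = 0x6C

C1: S = E(K, 0xDA) = 0x83; 0xFD ⊕ 0x83 = 0x7E.
C2: S = E(K, 0x83) = 0xDA; 0xC9 ⊕ 0xDA = 0x13.
C3: S = E(K, 0xDA) = 0x83; 0xEF ⊕ 0x83 = 0x6C.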